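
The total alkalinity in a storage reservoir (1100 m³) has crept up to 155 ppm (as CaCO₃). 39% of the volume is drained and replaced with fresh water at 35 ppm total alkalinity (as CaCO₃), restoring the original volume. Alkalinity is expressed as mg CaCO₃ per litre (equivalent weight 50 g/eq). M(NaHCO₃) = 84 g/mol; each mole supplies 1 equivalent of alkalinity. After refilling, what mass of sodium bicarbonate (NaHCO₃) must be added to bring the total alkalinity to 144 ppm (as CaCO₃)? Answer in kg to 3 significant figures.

66.2 kg

Volume: 1100 m³ = 1,100,000 L.
After draining 39% and refilling: 155 × 0.61 + 35 × 0.39 = 108.2 ppm.
Deficit to target: 144 − 108.2 = 35.8 mg/L.
As CaCO₃: 35.8 mg/L × 1,100,000 L = 39,380 g; ÷ 50 g/eq ÷ 1 = 787.6 mol NaHCO₃.
Mass: 787.6 × 84 = 66,160 g.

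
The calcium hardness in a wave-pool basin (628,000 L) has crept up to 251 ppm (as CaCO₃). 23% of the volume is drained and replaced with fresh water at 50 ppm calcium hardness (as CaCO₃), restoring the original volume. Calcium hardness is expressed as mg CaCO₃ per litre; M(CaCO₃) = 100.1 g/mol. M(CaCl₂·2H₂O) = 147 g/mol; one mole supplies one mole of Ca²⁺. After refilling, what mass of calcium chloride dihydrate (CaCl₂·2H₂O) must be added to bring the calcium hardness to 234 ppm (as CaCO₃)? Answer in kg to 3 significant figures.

27.0 kg

After draining 23% and refilling: 251 × 0.77 + 50 × 0.23 = 204.77 ppm.
Deficit to target: 234 − 204.77 = 29.23 mg/L.
As CaCO₃: 29.23 mg/L × 628,000 L = 18,360 g; ÷ 100.1 = 183.4 mol Ca²⁺.
Mass: 183.4 × 147 = 26,960 g.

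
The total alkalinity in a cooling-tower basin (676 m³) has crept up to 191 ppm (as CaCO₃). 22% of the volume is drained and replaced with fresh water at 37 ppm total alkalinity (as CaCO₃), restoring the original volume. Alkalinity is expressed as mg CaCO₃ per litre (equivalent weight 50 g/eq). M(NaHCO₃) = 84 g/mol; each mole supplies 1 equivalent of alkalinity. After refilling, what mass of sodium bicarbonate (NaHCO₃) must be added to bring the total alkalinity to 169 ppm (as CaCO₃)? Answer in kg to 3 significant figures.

13.5 kg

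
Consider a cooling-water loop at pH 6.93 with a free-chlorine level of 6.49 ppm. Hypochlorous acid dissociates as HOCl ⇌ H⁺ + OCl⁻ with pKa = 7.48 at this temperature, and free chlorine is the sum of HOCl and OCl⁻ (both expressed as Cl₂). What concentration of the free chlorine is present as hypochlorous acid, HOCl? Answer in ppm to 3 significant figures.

[OCl⁻]/[HOCl] = 10^(pH − pKa) = 10^(6.93 − 7.48) = 10^-0.55 = 0.2818.
Fraction as HOCl = 1 / (1 + 0.2818) = 0.7801.
HOCl = 0.7801 × 6.49 ppm = 5.063 ppm.

5.06 ppm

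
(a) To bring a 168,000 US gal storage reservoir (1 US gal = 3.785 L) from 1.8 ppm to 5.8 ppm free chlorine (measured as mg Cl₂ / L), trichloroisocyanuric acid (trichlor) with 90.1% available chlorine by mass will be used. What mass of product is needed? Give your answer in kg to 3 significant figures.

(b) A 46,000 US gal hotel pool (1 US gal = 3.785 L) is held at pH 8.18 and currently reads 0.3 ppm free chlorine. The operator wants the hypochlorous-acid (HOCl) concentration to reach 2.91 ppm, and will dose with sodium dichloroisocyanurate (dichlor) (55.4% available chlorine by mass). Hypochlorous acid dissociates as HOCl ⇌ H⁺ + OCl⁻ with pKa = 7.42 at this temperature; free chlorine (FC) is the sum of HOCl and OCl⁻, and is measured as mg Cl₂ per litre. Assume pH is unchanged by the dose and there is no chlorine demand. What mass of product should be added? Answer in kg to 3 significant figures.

(a) Volume: 168,000 US gal × 3.785 L/gal = 635,880 L.
(a) Chlorine deficit: 5.8 − 1.8 = 4 ppm = 4 mg/L as Cl₂.
(a) Cl₂ equivalent needed: 4 mg/L × 635,880 L = 2,544,000 mg = 2544 g.
(a) Product at 90.1% available chlorine: 2544 / 0.901 = 2823 g.

(b) Volume: 46,000 US gal × 3.785 L/gal = 174,110 L.
(b) [OCl⁻]/[HOCl] = 10^(pH − pKa) = 10^(8.18 − 7.42) = 5.754; fraction as HOCl = 1/(1 + 5.754) = 0.1481.
(b) Free chlorine required for 2.91 ppm HOCl: 2.91 / 0.1481 = 19.66 ppm.
(b) FC to add: 19.66 − 0.3 = 19.36 mg/L as Cl₂.
(b) Cl₂ equivalent: 19.36 mg/L × 174,110 L = 3370 g.
(b) Product at 55.4% available Cl: 3370 / 0.554 = 6083 g.

(a) 2.82 kg; (b) 6.08 kg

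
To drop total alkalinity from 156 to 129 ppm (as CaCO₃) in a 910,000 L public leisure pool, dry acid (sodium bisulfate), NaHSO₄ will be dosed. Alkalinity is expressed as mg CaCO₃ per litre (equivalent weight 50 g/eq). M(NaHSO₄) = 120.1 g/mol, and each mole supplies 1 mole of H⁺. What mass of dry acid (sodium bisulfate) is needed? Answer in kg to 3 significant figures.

59.0 kg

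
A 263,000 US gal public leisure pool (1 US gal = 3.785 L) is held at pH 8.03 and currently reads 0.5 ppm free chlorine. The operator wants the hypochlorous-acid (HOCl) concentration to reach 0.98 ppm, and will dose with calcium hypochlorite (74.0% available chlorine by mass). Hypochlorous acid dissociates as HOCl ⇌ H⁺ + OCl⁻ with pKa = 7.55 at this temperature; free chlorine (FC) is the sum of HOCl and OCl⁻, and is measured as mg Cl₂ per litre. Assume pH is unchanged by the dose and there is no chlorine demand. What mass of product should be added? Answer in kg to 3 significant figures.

Volume: 263,000 US gal × 3.785 L/gal = 995,455 L.
[OCl⁻]/[HOCl] = 10^(pH − pKa) = 10^(8.03 − 7.55) = 3.02; fraction as HOCl = 1/(1 + 3.02) = 0.2488.
Free chlorine required for 0.98 ppm HOCl: 0.98 / 0.2488 = 3.94 ppm.
FC to add: 3.94 − 0.5 = 3.44 mg/L as Cl₂.
Cl₂ equivalent: 3.44 mg/L × 995,455 L = 3424 g.
Product at 74.0% available Cl: 3424 / 0.74 = 4627 g.

4.63 kg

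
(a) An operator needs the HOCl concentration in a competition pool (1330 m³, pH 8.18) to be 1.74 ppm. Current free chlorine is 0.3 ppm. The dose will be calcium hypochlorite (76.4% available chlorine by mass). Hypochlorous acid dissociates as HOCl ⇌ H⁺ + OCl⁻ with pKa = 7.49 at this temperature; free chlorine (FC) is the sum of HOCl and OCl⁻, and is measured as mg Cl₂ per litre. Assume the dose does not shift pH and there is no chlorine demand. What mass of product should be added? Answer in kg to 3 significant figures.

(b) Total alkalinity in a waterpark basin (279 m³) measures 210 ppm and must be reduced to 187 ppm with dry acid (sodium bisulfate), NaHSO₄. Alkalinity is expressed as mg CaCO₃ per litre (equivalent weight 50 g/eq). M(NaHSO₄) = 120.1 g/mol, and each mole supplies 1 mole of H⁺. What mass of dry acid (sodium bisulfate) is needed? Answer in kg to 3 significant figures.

(a) Volume: 1330 m³ = 1,330,000 L.
(a) [OCl⁻]/[HOCl] = 10^(pH − pKa) = 10^(8.18 − 7.49) = 4.898; fraction as HOCl = 1/(1 + 4.898) = 0.1696.
(a) Free chlorine required for 1.74 ppm HOCl: 1.74 / 0.1696 = 10.26 ppm.
(a) FC to add: 10.26 − 0.3 = 9.962 mg/L as Cl₂.
(a) Cl₂ equivalent: 9.962 mg/L × 1,330,000 L = 13,250 g.
(a) Product at 76.4% available Cl: 13,250 / 0.764 = 17,340 g.

(b) Volume: 279 m³ = 279,000 L.
(b) Alkalinity to neutralize: (210 − 187) = 23 mg/L as CaCO₃ × 279,000 L = 6417 g as CaCO₃.
(b) Equivalents of H⁺ required: 6417 ÷ 50 g/eq = 128.3 eq = 128.3 mol NaHSO₄.
(b) Mass of NaHSO₄: 128.3 × 120.1 = 15,410 g.

(a) 17.3 kg; (b) 15.4 kg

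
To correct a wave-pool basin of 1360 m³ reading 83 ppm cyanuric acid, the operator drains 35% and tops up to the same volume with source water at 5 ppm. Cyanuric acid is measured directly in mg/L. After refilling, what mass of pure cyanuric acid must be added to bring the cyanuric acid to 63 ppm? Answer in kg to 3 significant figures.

9.93 kg

Volume: 1360 m³ = 1,360,000 L.
After draining 35% and refilling: 83 × 0.65 + 5 × 0.35 = 55.7 ppm.
Deficit to target: 63 − 55.7 = 7.3 mg/L.
Mass: 7.3 mg/L × 1,360,000 L = 9928 g cyanuric acid.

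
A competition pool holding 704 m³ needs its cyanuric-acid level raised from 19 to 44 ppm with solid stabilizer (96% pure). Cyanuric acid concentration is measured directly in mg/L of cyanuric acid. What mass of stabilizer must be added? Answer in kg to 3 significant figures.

Volume: 704 m³ = 704,000 L.
CYA to add: (44 − 19) = 25 mg/L × 704,000 L = 17,600 g cyanuric acid.
At 96% purity: 17,600 / 0.96 = 18,330 g product.

18.3 kg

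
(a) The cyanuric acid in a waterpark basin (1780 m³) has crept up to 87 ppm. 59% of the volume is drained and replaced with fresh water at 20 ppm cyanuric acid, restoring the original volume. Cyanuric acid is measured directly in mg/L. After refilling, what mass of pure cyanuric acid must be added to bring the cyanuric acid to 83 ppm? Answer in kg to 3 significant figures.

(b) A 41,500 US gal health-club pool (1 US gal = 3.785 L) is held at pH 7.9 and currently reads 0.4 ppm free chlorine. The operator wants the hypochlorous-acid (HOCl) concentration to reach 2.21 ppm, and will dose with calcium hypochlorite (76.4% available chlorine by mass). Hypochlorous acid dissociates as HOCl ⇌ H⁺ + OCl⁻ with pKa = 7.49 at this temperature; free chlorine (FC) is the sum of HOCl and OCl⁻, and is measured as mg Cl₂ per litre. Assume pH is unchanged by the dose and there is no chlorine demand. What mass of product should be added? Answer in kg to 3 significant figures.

(a) Volume: 1780 m³ = 1,780,000 L.
(a) After draining 59% and refilling: 87 × 0.41 + 20 × 0.59 = 47.47 ppm.
(a) Deficit to target: 83 − 47.47 = 35.53 mg/L.
(a) Mass: 35.53 mg/L × 1,780,000 L = 63,240 g cyanuric acid.

(b) Volume: 41,500 US gal × 3.785 L/gal = 157,078 L.
(b) [OCl⁻]/[HOCl] = 10^(pH − pKa) = 10^(7.9 − 7.49) = 2.57; fraction as HOCl = 1/(1 + 2.57) = 0.2801.
(b) Free chlorine required for 2.21 ppm HOCl: 2.21 / 0.2801 = 7.891 ppm.
(b) FC to add: 7.891 − 0.4 = 7.491 mg/L as Cl₂.
(b) Cl₂ equivalent: 7.491 mg/L × 157,078 L = 1177 g.
(b) Product at 76.4% available Cl: 1177 / 0.764 = 1540 g.

(a) 63.2 kg; (b) 1.54 kg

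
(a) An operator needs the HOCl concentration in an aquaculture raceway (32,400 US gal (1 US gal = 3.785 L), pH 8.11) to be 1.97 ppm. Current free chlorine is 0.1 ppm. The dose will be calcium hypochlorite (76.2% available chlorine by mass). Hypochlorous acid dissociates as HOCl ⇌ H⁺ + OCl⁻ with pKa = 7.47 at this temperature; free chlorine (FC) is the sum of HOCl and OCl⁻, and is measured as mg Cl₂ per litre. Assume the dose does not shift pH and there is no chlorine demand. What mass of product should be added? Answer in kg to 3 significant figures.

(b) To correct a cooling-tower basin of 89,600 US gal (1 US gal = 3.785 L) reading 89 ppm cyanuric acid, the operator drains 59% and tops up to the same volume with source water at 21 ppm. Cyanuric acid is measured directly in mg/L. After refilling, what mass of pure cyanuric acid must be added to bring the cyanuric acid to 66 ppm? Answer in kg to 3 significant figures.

(a) Volume: 32,400 US gal × 3.785 L/gal = 122,634 L.
(a) [OCl⁻]/[HOCl] = 10^(pH − pKa) = 10^(8.11 − 7.47) = 4.365; fraction as HOCl = 1/(1 + 4.365) = 0.1864.
(a) Free chlorine required for 1.97 ppm HOCl: 1.97 / 0.1864 = 10.57 ppm.
(a) FC to add: 10.57 − 0.1 = 10.47 mg/L as Cl₂.
(a) Cl₂ equivalent: 10.47 mg/L × 122,634 L = 1284 g.
(a) Product at 76.2% available Cl: 1284 / 0.762 = 1685 g.

(b) Volume: 89,600 US gal × 3.785 L/gal = 339,136 L.
(b) After draining 59% and refilling: 89 × 0.41 + 21 × 0.59 = 48.88 ppm.
(b) Deficit to target: 66 − 48.88 = 17.12 mg/L.
(b) Mass: 17.12 mg/L × 339,136 L = 5806 g cyanuric acid.

(a) 1.68 kg; (b) 5.81 kg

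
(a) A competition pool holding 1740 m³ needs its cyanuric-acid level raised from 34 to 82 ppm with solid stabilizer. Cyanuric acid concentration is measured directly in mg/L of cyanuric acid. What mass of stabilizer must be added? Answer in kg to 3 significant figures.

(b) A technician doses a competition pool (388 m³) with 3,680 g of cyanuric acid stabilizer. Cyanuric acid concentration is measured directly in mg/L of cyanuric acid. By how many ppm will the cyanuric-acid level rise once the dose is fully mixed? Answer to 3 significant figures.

(a) 83.5 kg; (b) 9.48 ppm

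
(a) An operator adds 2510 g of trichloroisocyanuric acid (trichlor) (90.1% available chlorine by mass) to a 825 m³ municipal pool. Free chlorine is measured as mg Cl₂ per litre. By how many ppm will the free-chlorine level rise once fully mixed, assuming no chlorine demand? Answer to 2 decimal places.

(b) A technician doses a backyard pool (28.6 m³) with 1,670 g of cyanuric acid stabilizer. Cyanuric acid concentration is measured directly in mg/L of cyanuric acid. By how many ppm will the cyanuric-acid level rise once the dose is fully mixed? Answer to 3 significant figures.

(a) 2.74 ppm; (b) 58.4 ppm

(a) Volume: 825 m³ = 825,000 L.
(a) Available chlorine delivered: 2510 g × 0.901 = 2262 g as Cl₂.
(a) Concentration rise: 2262 g / 825,000 L = 2.741 mg/L = 2.74 ppm.

(b) Volume: 28.6 m³ = 28,600 L.
(b) Rise: 1,670 g / 28,600 L × 1000 = 58.39 mg/L.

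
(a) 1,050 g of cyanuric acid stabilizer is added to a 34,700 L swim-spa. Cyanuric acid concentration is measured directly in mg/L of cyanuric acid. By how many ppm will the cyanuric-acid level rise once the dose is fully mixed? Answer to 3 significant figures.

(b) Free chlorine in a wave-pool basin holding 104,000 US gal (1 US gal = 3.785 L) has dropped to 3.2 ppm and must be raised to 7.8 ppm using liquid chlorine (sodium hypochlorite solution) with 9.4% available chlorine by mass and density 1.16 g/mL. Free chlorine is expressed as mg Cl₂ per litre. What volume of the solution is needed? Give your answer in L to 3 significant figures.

(a) Rise: 1,050 g / 34,700 L × 1000 = 30.26 mg/L.

(b) Volume: 104,000 US gal × 3.785 L/gal = 393,640 L.
(b) Chlorine deficit: 7.8 − 3.2 = 4.6 ppm = 4.6 mg/L as Cl₂.
(b) Cl₂ equivalent needed: 4.6 mg/L × 393,640 L = 1,811,000 mg = 1811 g.
(b) Product at 9.4% available chlorine: 1811 / 0.094 = 19,260 g.
(b) Volume at density 1.16 g/mL: 19,260 g ÷ 1.16 g/mL = 16,610 mL.

(a) 30.3 ppm; (b) 16.6 L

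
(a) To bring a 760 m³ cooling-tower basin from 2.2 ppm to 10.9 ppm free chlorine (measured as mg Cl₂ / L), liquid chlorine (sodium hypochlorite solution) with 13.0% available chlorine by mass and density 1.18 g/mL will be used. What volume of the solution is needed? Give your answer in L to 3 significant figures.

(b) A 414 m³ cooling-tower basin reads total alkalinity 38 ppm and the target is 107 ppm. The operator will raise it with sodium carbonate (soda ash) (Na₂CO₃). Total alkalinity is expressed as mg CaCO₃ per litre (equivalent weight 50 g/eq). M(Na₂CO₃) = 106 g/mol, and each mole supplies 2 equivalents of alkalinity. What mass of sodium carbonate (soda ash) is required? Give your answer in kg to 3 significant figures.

(a) 43.1 L; (b) 30.3 kg

(a) Volume: 760 m³ = 760,000 L.
(a) Chlorine deficit: 10.9 − 2.2 = 8.7 ppm = 8.7 mg/L as Cl₂.
(a) Cl₂ equivalent needed: 8.7 mg/L × 760,000 L = 6,612,000 mg = 6612 g.
(a) Product at 13.0% available chlorine: 6612 / 0.13 = 50,860 g.
(a) Volume at density 1.18 g/mL: 50,860 g ÷ 1.18 g/mL = 43,100 mL.

(b) Volume: 414 m³ = 414,000 L.
(b) Alkalinity to add: (107 − 38) = 69 mg/L as CaCO₃ × 414,000 L = 28,570 g as CaCO₃.
(b) Equivalents: 28,570 g ÷ 50 g/eq = 571.3 eq.
(b) Each mole of Na₂CO₃ supplies 2 eq, so 571.3 / 2 = 285.7 mol.
(b) Mass: 285.7 mol × 106 g/mol = 30,280 g.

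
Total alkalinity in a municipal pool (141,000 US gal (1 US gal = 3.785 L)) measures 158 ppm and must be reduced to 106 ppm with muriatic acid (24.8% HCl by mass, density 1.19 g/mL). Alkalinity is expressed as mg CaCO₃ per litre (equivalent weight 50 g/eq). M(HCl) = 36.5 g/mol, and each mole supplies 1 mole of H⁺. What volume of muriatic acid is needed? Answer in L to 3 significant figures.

Volume: 141,000 US gal × 3.785 L/gal = 533,685 L.
Alkalinity to neutralize: (158 − 106) = 52 mg/L as CaCO₃ × 533,685 L = 27,750 g as CaCO₃.
Equivalents of H⁺ required: 27,750 ÷ 50 g/eq = 555 eq = 555 mol HCl.
Mass of HCl: 555 × 36.5 = 20,260 g.
Mass of 24.8% solution: 20,260 / 0.248 = 81,690 g.
Volume: 81,690 g ÷ 1.19 g/mL = 68,650 mL.

68.6 L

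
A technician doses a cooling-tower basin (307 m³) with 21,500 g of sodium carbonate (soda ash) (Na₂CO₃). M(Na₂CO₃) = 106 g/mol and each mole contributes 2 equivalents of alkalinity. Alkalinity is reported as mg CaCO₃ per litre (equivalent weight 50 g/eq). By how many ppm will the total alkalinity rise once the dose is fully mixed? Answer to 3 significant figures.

Volume: 307 m³ = 307,000 L.
Moles of Na₂CO₃: 21,500 g ÷ 106 g/mol = 202.8 mol → 405.7 eq of alkalinity.
As CaCO₃: 405.7 eq × 50 g/eq = 20,280 g.
Rise: 20,280 g / 307,000 L × 1000 = 66.07 mg/L.

66.1 ppm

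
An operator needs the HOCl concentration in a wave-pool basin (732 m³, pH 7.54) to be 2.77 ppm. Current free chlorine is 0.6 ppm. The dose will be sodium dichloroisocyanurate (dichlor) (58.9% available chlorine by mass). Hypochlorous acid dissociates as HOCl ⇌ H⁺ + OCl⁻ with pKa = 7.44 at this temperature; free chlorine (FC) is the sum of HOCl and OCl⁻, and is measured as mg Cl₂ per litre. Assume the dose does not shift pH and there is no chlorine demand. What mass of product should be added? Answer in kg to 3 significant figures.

7.03 kg

Volume: 732 m³ = 732,000 L.
[OCl⁻]/[HOCl] = 10^(pH − pKa) = 10^(7.54 − 7.44) = 1.259; fraction as HOCl = 1/(1 + 1.259) = 0.4427.
Free chlorine required for 2.77 ppm HOCl: 2.77 / 0.4427 = 6.257 ppm.
FC to add: 6.257 − 0.6 = 5.657 mg/L as Cl₂.
Cl₂ equivalent: 5.657 mg/L × 732,000 L = 4141 g.
Product at 58.9% available Cl: 4141 / 0.589 = 7031 g.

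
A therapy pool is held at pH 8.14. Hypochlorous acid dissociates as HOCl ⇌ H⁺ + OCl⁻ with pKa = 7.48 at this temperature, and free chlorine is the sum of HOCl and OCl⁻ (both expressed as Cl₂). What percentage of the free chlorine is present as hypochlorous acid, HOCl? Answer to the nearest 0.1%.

[OCl⁻]/[HOCl] = 10^(pH − pKa) = 10^(8.14 − 7.48) = 10^0.66 = 4.571.
Fraction as HOCl = 1 / (1 + 4.571) = 0.1795.

18.0%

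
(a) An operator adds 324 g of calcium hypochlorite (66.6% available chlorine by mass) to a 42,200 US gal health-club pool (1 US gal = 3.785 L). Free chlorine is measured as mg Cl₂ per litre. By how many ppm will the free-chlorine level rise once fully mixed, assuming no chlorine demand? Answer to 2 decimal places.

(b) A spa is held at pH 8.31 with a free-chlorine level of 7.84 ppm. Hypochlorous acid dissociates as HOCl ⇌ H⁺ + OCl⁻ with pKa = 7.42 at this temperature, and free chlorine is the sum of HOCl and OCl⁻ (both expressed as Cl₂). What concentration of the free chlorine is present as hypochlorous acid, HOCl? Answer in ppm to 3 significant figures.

(a) 1.35 ppm; (b) 0.895 ppm

(a) Volume: 42,200 US gal × 3.785 L/gal = 159,727 L.
(a) Available chlorine delivered: 324 g × 0.666 = 215.8 g as Cl₂.
(a) Concentration rise: 215.8 g / 159,727 L = 1.351 mg/L = 1.35 ppm.

(b) [OCl⁻]/[HOCl] = 10^(pH − pKa) = 10^(8.31 − 7.42) = 10^0.89 = 7.762.
(b) Fraction as HOCl = 1 / (1 + 7.762) = 0.1141.
(b) HOCl = 0.1141 × 7.84 ppm = 0.8947 ppm.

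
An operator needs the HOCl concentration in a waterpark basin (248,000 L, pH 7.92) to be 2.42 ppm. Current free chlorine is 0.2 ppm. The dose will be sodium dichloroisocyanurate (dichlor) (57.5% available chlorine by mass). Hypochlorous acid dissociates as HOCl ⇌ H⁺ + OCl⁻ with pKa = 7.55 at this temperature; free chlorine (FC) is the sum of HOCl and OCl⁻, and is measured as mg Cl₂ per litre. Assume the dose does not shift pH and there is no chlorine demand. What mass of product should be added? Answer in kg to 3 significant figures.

[OCl⁻]/[HOCl] = 10^(pH − pKa) = 10^(7.92 − 7.55) = 2.344; fraction as HOCl = 1/(1 + 2.344) = 0.299.
Free chlorine required for 2.42 ppm HOCl: 2.42 / 0.299 = 8.093 ppm.
FC to add: 8.093 − 0.2 = 7.893 mg/L as Cl₂.
Cl₂ equivalent: 7.893 mg/L × 248,000 L = 1957 g.
Product at 57.5% available Cl: 1957 / 0.575 = 3404 g.

3.40 kg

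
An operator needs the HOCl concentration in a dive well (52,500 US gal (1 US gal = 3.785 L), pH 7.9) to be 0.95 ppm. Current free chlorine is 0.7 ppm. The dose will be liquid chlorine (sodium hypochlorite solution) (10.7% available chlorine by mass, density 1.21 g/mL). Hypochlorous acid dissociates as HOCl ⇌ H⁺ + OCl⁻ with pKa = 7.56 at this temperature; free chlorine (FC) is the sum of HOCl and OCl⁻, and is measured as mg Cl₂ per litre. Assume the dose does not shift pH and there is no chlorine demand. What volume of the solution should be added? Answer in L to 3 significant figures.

Volume: 52,500 US gal × 3.785 L/gal = 198,712 L.
[OCl⁻]/[HOCl] = 10^(pH − pKa) = 10^(7.9 − 7.56) = 2.188; fraction as HOCl = 1/(1 + 2.188) = 0.3137.
Free chlorine required for 0.95 ppm HOCl: 0.95 / 0.3137 = 3.028 ppm.
FC to add: 3.028 − 0.7 = 2.328 mg/L as Cl₂.
Cl₂ equivalent: 2.328 mg/L × 198,712 L = 462.7 g.
Product at 10.7% available Cl: 462.7 / 0.107 = 4324 g.
Volume: 4324 g ÷ 1.21 g/mL = 3574 mL.

3.57 L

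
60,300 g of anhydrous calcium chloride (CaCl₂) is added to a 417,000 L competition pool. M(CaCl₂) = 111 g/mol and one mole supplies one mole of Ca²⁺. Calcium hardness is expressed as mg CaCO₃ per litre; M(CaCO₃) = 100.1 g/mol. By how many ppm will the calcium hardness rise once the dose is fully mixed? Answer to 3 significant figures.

Moles of Ca²⁺: 60,300 g ÷ 111 g/mol = 543.2 mol.
As CaCO₃: 543.2 mol × 100.1 g/mol = 54,380 g.
Rise: 54,380 g / 417,000 L × 1000 = 130.4 mg/L.

130 ppm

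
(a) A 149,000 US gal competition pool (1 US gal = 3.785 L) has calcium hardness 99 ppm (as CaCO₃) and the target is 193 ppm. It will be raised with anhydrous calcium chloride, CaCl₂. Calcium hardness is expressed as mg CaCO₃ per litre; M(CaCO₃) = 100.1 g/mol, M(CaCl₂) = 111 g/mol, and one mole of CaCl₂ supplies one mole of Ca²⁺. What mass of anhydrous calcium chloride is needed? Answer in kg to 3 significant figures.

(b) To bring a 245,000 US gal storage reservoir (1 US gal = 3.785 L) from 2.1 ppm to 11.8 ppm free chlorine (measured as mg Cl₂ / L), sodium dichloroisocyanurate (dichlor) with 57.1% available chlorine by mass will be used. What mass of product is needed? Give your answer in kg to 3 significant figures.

(a) Volume: 149,000 US gal × 3.785 L/gal = 563,965 L.
(a) Hardness to add: (193 − 99) = 94 mg/L as CaCO₃ × 563,965 L = 53,010 g as CaCO₃.
(a) Moles of Ca²⁺ (1 mol Ca²⁺ ≡ 1 mol CaCO₃): 53,010 / 100.1 g/mol = 529.6 mol.
(a) Mass of CaCl₂: 529.6 × 111 = 58,790 g.

(b) Volume: 245,000 US gal × 3.785 L/gal = 927,325 L.
(b) Chlorine deficit: 11.8 − 2.1 = 9.7 ppm = 9.7 mg/L as Cl₂.
(b) Cl₂ equivalent needed: 9.7 mg/L × 927,325 L = 8,995,000 mg = 8995 g.
(b) Product at 57.1% available chlorine: 8995 / 0.571 = 15,750 g.

(a) 58.8 kg; (b) 15.8 kg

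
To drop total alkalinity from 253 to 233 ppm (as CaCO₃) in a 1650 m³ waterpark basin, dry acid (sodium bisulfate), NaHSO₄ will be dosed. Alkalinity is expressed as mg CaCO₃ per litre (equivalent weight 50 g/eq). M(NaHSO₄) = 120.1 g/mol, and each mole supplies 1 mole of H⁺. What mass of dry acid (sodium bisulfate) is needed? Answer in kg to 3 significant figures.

79.3 kg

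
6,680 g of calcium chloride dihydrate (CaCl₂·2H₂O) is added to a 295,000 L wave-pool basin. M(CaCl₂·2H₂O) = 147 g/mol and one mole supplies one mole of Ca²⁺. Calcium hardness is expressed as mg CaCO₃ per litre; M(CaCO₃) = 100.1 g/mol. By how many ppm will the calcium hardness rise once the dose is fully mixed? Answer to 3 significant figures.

15.4 ppm

Moles of Ca²⁺: 6,680 g ÷ 147 g/mol = 45.44 mol.
As CaCO₃: 45.44 mol × 100.1 g/mol = 4549 g.
Rise: 4549 g / 295,000 L × 1000 = 15.42 mg/L.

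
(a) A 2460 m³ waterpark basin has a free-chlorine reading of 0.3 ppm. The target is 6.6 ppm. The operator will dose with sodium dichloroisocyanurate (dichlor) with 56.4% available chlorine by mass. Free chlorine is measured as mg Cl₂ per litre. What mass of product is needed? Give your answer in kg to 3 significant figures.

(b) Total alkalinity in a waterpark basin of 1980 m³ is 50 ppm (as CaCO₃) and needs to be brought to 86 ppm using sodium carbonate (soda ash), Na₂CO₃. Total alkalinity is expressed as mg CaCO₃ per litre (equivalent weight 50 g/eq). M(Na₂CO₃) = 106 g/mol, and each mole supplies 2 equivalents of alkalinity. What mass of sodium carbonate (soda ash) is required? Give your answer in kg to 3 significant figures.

(a) 27.5 kg; (b) 75.6 kg

(a) Volume: 2460 m³ = 2,460,000 L.
(a) Chlorine deficit: 6.6 − 0.3 = 6.3 ppm = 6.3 mg/L as Cl₂.
(a) Cl₂ equivalent needed: 6.3 mg/L × 2,460,000 L = 15,500,000 mg = 15,500 g.
(a) Product at 56.4% available chlorine: 15,500 / 0.564 = 27,480 g.

(b) Volume: 1980 m³ = 1,980,000 L.
(b) Alkalinity to add: (86 − 50) = 36 mg/L as CaCO₃ × 1,980,000 L = 71,280 g as CaCO₃.
(b) Equivalents: 71,280 g ÷ 50 g/eq = 1426 eq.
(b) Each mole of Na₂CO₃ supplies 2 eq, so 1426 / 2 = 712.8 mol.
(b) Mass: 712.8 mol × 106 g/mol = 75,560 g.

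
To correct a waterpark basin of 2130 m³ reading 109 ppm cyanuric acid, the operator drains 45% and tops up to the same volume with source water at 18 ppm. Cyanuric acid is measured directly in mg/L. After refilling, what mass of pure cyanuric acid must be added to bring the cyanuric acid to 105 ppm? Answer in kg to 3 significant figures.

78.7 kg

Volume: 2130 m³ = 2,130,000 L.
After draining 45% and refilling: 109 × 0.55 + 18 × 0.45 = 68.05 ppm.
Deficit to target: 105 − 68.05 = 36.95 mg/L.
Mass: 36.95 mg/L × 2,130,000 L = 78,700 g cyanuric acid.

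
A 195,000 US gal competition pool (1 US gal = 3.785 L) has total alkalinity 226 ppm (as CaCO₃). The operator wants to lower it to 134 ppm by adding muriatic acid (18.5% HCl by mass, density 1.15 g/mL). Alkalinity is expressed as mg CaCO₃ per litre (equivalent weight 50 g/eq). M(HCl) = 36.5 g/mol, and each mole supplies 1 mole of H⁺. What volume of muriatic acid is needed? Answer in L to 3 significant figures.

Volume: 195,000 US gal × 3.785 L/gal = 738,075 L.
Alkalinity to neutralize: (226 − 134) = 92 mg/L as CaCO₃ × 738,075 L = 67,900 g as CaCO₃.
Equivalents of H⁺ required: 67,900 ÷ 50 g/eq = 1358 eq = 1358 mol HCl.
Mass of HCl: 1358 × 36.5 = 49,570 g.
Mass of 18.5% solution: 49,570 / 0.185 = 267,900 g.
Volume: 267,900 g ÷ 1.15 g/mL = 233,000 mL.

233 L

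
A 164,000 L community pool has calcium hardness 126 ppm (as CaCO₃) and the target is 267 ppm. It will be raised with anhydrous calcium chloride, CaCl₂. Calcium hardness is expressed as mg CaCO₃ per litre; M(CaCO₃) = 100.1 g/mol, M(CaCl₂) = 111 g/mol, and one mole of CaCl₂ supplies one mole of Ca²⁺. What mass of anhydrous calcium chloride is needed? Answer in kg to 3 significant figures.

Hardness to add: (267 − 126) = 141 mg/L as CaCO₃ × 164,000 L = 23,120 g as CaCO₃.
Moles of Ca²⁺ (1 mol Ca²⁺ ≡ 1 mol CaCO₃): 23,120 / 100.1 g/mol = 231 mol.
Mass of CaCl₂: 231 × 111 = 25,640 g.

25.6 kg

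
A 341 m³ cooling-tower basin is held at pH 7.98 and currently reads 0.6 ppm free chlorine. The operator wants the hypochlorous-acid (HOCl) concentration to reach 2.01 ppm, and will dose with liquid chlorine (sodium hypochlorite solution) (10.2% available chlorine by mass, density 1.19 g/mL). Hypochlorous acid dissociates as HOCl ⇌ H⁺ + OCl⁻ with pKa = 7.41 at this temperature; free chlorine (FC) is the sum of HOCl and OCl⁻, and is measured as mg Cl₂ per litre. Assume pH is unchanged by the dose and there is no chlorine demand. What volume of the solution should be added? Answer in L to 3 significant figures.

Volume: 341 m³ = 341,000 L.
[OCl⁻]/[HOCl] = 10^(pH − pKa) = 10^(7.98 − 7.41) = 3.715; fraction as HOCl = 1/(1 + 3.715) = 0.2121.
Free chlorine required for 2.01 ppm HOCl: 2.01 / 0.2121 = 9.478 ppm.
FC to add: 9.478 − 0.6 = 8.878 mg/L as Cl₂.
Cl₂ equivalent: 8.878 mg/L × 341,000 L = 3027 g.
Product at 10.2% available Cl: 3027 / 0.102 = 29,680 g.
Volume: 29,680 g ÷ 1.19 g/mL = 24,940 mL.

24.9 L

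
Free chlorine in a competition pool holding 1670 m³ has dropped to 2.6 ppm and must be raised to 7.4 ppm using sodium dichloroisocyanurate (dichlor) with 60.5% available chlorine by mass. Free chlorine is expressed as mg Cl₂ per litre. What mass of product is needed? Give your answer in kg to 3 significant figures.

13.2 kg

Volume: 1670 m³ = 1,670,000 L.
Chlorine deficit: 7.4 − 2.6 = 4.8 ppm = 4.8 mg/L as Cl₂.
Cl₂ equivalent needed: 4.8 mg/L × 1,670,000 L = 8,016,000 mg = 8016 g.
Product at 60.5% available chlorine: 8016 / 0.605 = 13,250 g.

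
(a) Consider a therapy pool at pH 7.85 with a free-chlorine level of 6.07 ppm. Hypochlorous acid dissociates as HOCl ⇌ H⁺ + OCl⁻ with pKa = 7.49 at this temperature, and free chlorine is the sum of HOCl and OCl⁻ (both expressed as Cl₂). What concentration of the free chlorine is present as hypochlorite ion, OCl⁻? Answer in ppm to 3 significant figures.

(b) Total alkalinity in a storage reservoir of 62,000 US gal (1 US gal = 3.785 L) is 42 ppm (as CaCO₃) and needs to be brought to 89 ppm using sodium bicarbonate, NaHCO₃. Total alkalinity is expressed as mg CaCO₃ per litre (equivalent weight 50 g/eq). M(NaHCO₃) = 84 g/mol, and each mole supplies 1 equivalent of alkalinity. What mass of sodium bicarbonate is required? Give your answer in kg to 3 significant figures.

(a) 4.23 ppm; (b) 18.5 kg

(a) [OCl⁻]/[HOCl] = 10^(pH − pKa) = 10^(7.85 − 7.49) = 10^0.36 = 2.291.
(a) Fraction as HOCl = 1 / (1 + 2.291) = 0.3039.
(a) OCl⁻ = (1 − 0.3039) × 6.07 ppm = 4.226 ppm.

(b) Volume: 62,000 US gal × 3.785 L/gal = 234,670 L.
(b) Alkalinity to add: (89 − 42) = 47 mg/L as CaCO₃ × 234,670 L = 11,030 g as CaCO₃.
(b) Equivalents: 11,030 g ÷ 50 g/eq = 220.6 eq.
(b) NaHCO₃ supplies 1 eq per mole → 220.6 mol.
(b) Mass: 220.6 mol × 84 g/mol = 18,530 g.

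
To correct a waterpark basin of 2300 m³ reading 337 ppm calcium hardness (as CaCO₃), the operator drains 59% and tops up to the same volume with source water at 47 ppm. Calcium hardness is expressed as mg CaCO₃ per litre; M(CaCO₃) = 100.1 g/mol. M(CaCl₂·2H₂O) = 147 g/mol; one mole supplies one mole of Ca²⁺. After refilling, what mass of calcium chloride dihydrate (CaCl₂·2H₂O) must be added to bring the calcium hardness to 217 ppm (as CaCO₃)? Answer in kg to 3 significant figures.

173 kg

Volume: 2300 m³ = 2,300,000 L.
After draining 59% and refilling: 337 × 0.41 + 47 × 0.59 = 165.9 ppm.
Deficit to target: 217 − 165.9 = 51.1 mg/L.
As CaCO₃: 51.1 mg/L × 2,300,000 L = 117,500 g; ÷ 100.1 = 1174 mol Ca²⁺.
Mass: 1174 × 147 = 172,600 g.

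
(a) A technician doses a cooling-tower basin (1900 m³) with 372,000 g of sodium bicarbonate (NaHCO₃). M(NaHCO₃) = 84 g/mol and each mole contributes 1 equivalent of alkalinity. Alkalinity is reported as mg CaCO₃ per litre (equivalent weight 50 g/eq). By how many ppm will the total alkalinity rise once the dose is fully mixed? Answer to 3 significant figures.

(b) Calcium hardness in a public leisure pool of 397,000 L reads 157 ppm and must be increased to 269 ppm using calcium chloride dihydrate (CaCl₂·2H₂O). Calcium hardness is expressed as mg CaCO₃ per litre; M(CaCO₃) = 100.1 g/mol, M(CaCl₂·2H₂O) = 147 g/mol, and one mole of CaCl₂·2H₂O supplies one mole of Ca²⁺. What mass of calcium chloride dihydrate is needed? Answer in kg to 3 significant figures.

(a) Volume: 1900 m³ = 1,900,000 L.
(a) Moles of NaHCO₃: 372,000 g ÷ 84 g/mol = 4429 mol → 4429 eq of alkalinity.
(a) As CaCO₃: 4429 eq × 50 g/eq = 221,400 g.
(a) Rise: 221,400 g / 1,900,000 L × 1000 = 116.5 mg/L.

(b) Hardness to add: (269 − 157) = 112 mg/L as CaCO₃ × 397,000 L = 44,460 g as CaCO₃.
(b) Moles of Ca²⁺ (1 mol Ca²⁺ ≡ 1 mol CaCO₃): 44,460 / 100.1 g/mol = 444.2 mol.
(b) Mass of CaCl₂·2H₂O: 444.2 × 147 = 65,300 g.

(a) 117 ppm; (b) 65.3 kg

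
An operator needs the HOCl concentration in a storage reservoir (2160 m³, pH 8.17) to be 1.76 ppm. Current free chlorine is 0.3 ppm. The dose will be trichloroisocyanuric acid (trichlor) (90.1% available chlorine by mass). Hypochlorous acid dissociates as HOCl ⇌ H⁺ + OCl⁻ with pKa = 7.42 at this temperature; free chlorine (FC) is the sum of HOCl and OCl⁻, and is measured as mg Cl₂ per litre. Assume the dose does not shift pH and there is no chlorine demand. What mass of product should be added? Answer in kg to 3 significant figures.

Volume: 2160 m³ = 2,160,000 L.
[OCl⁻]/[HOCl] = 10^(pH − pKa) = 10^(8.17 − 7.42) = 5.623; fraction as HOCl = 1/(1 + 5.623) = 0.151.
Free chlorine required for 1.76 ppm HOCl: 1.76 / 0.151 = 11.66 ppm.
FC to add: 11.66 − 0.3 = 11.36 mg/L as Cl₂.
Cl₂ equivalent: 11.36 mg/L × 2,160,000 L = 24,530 g.
Product at 90.1% available Cl: 24,530 / 0.901 = 27,230 g.

27.2 kg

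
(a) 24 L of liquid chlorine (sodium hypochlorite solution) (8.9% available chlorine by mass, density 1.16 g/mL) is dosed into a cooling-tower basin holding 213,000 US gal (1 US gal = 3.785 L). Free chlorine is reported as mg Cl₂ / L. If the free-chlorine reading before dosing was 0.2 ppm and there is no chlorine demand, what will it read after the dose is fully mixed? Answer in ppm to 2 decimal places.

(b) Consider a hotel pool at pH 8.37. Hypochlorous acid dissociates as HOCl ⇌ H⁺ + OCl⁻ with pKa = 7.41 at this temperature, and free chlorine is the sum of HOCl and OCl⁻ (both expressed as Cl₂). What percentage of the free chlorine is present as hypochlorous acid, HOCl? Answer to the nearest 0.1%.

(a) 3.27 ppm; (b) 9.9%

(a) Volume: 213,000 US gal × 3.785 L/gal = 806,205 L.
(a) Mass of solution: 24 L × 1000 mL/L × 1.16 g/mL = 27,840 g.
(a) Available chlorine delivered: 27,840 g × 0.089 = 2478 g as Cl₂.
(a) Concentration rise: 2478 g / 806,205 L = 3.073 mg/L = 3.07 ppm.
(a) Final FC: 0.2 + 3.07 = 3.27 ppm.

(b) [OCl⁻]/[HOCl] = 10^(pH − pKa) = 10^(8.37 − 7.41) = 10^0.96 = 9.12.
(b) Fraction as HOCl = 1 / (1 + 9.12) = 0.09881.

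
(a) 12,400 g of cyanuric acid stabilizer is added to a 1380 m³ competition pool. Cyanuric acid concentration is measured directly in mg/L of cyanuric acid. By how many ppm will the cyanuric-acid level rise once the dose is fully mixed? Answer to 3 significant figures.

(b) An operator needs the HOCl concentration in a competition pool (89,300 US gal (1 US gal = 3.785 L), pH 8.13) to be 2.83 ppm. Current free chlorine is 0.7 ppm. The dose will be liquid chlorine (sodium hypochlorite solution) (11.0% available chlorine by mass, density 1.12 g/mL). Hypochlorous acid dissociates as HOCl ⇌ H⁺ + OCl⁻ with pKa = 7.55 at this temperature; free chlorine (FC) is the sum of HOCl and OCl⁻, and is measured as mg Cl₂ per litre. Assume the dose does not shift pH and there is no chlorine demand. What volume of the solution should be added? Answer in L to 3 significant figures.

(a) 8.99 ppm; (b) 35.4 L

(a) Volume: 1380 m³ = 1,380,000 L.
(a) Rise: 12,400 g / 1,380,000 L × 1000 = 8.986 mg/L.

(b) Volume: 89,300 US gal × 3.785 L/gal = 338,000 L.
(b) [OCl⁻]/[HOCl] = 10^(pH − pKa) = 10^(8.13 − 7.55) = 3.802; fraction as HOCl = 1/(1 + 3.802) = 0.2083.
(b) Free chlorine required for 2.83 ppm HOCl: 2.83 / 0.2083 = 13.59 ppm.
(b) FC to add: 13.59 − 0.7 = 12.89 mg/L as Cl₂.
(b) Cl₂ equivalent: 12.89 mg/L × 338,000 L = 4357 g.
(b) Product at 11.0% available Cl: 4357 / 0.11 = 39,610 g.
(b) Volume: 39,610 g ÷ 1.12 g/mL = 35,360 mL.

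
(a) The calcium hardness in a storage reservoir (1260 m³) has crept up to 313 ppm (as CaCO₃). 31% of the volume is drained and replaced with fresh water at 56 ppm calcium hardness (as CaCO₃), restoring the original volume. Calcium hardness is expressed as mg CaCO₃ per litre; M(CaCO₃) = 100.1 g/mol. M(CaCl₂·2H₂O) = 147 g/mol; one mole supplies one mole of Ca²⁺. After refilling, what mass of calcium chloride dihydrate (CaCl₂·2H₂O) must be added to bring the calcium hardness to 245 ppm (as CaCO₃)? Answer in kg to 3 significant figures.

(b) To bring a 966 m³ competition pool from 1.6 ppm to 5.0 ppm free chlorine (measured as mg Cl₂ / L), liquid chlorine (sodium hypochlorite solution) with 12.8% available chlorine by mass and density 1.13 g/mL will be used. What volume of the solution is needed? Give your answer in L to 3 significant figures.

(a) Volume: 1260 m³ = 1,260,000 L.
(a) After draining 31% and refilling: 313 × 0.69 + 56 × 0.31 = 233.33 ppm.
(a) Deficit to target: 245 − 233.33 = 11.67 mg/L.
(a) As CaCO₃: 11.67 mg/L × 1,260,000 L = 14,700 g; ÷ 100.1 = 146.9 mol Ca²⁺.
(a) Mass: 146.9 × 147 = 21,590 g.

(b) Volume: 966 m³ = 966,000 L.
(b) Chlorine deficit: 5.0 − 1.6 = 3.4 ppm = 3.4 mg/L as Cl₂.
(b) Cl₂ equivalent needed: 3.4 mg/L × 966,000 L = 3,284,000 mg = 3284 g.
(b) Product at 12.8% available chlorine: 3284 / 0.128 = 25,660 g.
(b) Volume at density 1.13 g/mL: 25,660 g ÷ 1.13 g/mL = 22,710 mL.

(a) 21.6 kg; (b) 22.7 L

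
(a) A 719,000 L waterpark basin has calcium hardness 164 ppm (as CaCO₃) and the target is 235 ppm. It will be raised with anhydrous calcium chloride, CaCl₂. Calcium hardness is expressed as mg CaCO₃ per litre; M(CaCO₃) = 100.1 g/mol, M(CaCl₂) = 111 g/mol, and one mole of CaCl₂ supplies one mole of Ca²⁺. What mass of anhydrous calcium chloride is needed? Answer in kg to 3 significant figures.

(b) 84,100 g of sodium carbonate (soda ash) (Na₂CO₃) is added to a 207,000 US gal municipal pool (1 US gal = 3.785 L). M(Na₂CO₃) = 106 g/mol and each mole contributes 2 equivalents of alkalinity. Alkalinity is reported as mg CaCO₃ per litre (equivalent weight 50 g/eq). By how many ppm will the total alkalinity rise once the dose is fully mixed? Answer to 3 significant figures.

(a) Hardness to add: (235 − 164) = 71 mg/L as CaCO₃ × 719,000 L = 51,050 g as CaCO₃.
(a) Moles of Ca²⁺ (1 mol Ca²⁺ ≡ 1 mol CaCO₃): 51,050 / 100.1 g/mol = 510 mol.
(a) Mass of CaCl₂: 510 × 111 = 56,610 g.

(b) Volume: 207,000 US gal × 3.785 L/gal = 783,495 L.
(b) Moles of Na₂CO₃: 84,100 g ÷ 106 g/mol = 793.4 mol → 1587 eq of alkalinity.
(b) As CaCO₃: 1587 eq × 50 g/eq = 79,340 g.
(b) Rise: 79,340 g / 783,495 L × 1000 = 101.3 mg/L.

(a) 56.6 kg; (b) 101 ppm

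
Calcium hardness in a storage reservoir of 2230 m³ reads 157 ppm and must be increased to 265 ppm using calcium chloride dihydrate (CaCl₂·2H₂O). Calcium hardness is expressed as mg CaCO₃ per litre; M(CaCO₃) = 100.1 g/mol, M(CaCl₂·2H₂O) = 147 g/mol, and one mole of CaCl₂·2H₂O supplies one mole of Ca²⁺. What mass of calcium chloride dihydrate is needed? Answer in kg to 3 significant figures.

Volume: 2230 m³ = 2,230,000 L.
Hardness to add: (265 − 157) = 108 mg/L as CaCO₃ × 2,230,000 L = 240,800 g as CaCO₃.
Moles of Ca²⁺ (1 mol Ca²⁺ ≡ 1 mol CaCO₃): 240,800 / 100.1 g/mol = 2406 mol.
Mass of CaCl₂·2H₂O: 2406 × 147 = 353,700 g.

354 kg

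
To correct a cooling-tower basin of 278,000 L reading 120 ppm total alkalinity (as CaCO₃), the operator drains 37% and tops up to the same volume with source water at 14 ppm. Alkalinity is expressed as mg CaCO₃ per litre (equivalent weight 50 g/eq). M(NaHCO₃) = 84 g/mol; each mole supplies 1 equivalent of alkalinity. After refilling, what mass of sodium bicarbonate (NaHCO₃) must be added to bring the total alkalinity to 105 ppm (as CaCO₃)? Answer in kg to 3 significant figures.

After draining 37% and refilling: 120 × 0.63 + 14 × 0.37 = 80.78 ppm.
Deficit to target: 105 − 80.78 = 24.22 mg/L.
As CaCO₃: 24.22 mg/L × 278,000 L = 6733 g; ÷ 50 g/eq ÷ 1 = 134.7 mol NaHCO₃.
Mass: 134.7 × 84 = 11,310 g.

11.3 kg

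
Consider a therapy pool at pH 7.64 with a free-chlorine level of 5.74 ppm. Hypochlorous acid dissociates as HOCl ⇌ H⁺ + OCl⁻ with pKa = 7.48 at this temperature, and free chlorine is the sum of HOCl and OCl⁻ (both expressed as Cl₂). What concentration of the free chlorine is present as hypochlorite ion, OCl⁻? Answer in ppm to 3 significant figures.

3.39 ppm

[OCl⁻]/[HOCl] = 10^(pH − pKa) = 10^(7.64 − 7.48) = 10^0.16 = 1.445.
Fraction as HOCl = 1 / (1 + 1.445) = 0.4089.
OCl⁻ = (1 − 0.4089) × 5.74 ppm = 3.393 ppm.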